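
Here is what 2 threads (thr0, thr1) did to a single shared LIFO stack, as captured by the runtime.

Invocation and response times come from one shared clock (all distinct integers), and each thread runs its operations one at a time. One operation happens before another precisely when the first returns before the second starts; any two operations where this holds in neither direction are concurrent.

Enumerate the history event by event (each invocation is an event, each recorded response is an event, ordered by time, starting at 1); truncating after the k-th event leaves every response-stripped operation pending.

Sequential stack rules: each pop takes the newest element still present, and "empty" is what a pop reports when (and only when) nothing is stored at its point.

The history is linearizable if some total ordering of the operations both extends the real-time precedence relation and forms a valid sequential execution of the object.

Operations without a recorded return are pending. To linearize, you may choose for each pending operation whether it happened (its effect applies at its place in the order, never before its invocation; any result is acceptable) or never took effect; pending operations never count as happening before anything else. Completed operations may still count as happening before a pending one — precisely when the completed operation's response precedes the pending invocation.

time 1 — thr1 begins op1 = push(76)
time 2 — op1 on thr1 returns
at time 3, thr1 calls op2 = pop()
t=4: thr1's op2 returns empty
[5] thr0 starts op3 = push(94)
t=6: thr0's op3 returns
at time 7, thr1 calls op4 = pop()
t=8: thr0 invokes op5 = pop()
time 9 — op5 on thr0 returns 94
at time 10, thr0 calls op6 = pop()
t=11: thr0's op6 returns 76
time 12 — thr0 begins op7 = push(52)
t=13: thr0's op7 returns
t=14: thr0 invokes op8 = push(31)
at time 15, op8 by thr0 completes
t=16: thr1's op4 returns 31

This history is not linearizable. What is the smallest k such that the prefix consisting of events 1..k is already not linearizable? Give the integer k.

a valid linearization of events 1..3 exists, for instance op1:
step 1: op1 push(76) — stack <76>
event 4 — op2's response, time 4 — after it, nothing linearizes
for example op1, op2 fails at step 2: op2 pop() → empty is not legal there

4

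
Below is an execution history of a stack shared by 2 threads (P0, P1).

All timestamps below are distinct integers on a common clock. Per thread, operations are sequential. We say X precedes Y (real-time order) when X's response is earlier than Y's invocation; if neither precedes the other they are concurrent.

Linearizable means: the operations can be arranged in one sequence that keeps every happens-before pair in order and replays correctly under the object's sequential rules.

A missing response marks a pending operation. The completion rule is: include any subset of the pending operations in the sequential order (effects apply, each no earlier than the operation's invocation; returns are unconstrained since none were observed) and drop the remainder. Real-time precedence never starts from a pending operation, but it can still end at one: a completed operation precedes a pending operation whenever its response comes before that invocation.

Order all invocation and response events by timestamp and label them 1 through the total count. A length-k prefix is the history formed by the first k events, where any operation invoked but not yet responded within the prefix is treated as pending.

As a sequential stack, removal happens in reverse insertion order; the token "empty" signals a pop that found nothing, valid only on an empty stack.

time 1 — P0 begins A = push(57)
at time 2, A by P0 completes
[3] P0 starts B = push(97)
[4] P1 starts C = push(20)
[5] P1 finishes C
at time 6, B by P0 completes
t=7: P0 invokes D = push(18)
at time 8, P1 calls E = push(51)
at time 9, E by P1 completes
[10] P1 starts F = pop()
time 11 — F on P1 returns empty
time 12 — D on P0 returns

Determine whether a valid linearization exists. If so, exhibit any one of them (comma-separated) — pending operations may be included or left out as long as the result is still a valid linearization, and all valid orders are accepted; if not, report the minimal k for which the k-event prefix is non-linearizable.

not linearizable — minimal violating prefix: 11 events

cut after 10 events: linearizable; cut after 11 events (F responds, time 11): not linearizable
checked exhaustively: 2 real-time-consistent orders of 5 completed operations, zero legal stack replays
include/drop combinations of the 1 pending operation (D) were all tried; none helps
take A, B, C, E, F (pending dropped): step 5 already fails, because F pop() → empty cannot occur there
take A, C, B, E, F (pending dropped): step 5 already fails, because F pop() → empty cannot occur there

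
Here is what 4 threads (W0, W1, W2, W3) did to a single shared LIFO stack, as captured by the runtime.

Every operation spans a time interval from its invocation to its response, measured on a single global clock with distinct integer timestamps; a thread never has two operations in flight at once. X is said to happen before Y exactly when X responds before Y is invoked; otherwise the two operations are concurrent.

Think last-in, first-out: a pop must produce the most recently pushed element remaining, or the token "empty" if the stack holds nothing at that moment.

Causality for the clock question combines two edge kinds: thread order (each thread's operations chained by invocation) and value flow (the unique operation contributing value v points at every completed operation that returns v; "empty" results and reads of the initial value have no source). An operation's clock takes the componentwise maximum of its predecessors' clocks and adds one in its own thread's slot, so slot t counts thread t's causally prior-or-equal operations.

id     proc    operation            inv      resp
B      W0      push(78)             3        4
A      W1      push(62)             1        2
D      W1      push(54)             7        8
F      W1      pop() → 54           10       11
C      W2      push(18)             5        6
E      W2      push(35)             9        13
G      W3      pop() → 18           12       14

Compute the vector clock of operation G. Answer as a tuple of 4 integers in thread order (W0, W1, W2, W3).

(0, 0, 1, 1)

root op C, invoked 5: fresh clock plus W2's own tick → (0, 0, 1, 0)
root op A, invoked 1: fresh clock plus W1's own tick → (0, 1, 0, 0)
root op B, invoked 3: fresh clock plus W0's own tick → (1, 0, 0, 0)
G, invoked 12, takes VC(C)=(0, 0, 1, 0) under max, adds 1 for W3 → (0, 0, 1, 1)
E, invoked 9, takes VC(C)=(0, 0, 1, 0) under max, adds 1 for W2 → (0, 0, 2, 0)
D, invoked 7, takes VC(A)=(0, 1, 0, 0) under max, adds 1 for W1 → (0, 2, 0, 0)
F, invoked 10, takes VC(D)=(0, 2, 0, 0) under max, adds 1 for W1 → (0, 3, 0, 0)
target: VC(G) = (0, 0, 1, 1)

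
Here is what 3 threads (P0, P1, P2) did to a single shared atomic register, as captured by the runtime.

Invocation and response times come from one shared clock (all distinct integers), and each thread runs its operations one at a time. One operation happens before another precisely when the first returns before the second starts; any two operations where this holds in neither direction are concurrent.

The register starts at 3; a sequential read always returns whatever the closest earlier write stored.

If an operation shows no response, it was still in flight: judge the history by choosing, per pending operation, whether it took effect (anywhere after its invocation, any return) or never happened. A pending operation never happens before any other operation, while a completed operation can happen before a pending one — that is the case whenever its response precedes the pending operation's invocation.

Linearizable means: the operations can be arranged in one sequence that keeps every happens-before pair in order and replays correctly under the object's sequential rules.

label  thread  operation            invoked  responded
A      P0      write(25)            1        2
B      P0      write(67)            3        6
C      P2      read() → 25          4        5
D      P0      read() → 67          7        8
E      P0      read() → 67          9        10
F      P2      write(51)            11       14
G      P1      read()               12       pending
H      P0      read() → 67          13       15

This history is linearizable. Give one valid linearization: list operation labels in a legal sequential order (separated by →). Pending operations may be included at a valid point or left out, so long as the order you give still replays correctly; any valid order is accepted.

step 1: A write(25) — value 25
step 2: C read() → 25 — value 25
step 3: B write(67) — value 67
step 4: D read() → 67 — value 67
step 5: E read() → 67 — value 67
step 6: G read() (pending, included) — value 67
step 7: H read() → 67 — value 67
step 8: F write(51) — value 51

A → C → B → D → E → G → H → F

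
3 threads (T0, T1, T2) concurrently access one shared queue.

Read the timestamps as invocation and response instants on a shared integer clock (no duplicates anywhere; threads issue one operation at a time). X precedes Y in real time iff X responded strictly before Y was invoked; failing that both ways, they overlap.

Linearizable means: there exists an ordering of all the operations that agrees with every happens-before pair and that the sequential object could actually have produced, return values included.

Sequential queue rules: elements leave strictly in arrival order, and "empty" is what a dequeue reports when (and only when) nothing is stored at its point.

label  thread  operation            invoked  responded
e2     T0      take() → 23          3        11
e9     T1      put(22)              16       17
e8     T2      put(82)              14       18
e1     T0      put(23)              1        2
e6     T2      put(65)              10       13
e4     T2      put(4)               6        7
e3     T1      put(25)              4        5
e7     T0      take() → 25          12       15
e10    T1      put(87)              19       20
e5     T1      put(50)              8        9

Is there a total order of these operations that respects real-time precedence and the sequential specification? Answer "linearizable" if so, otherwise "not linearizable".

one valid linearization: e1, e2, e3, e4, e5, e6, e7, e8, e9, e10
step 1: e1 put(23) — queue <23>
step 2: e2 take() → 23 — queue <>
step 3: e3 put(25) — queue <25>
step 4: e4 put(4) — queue <25,4>
step 5: e5 put(50) — queue <25,4,50>
step 6: e6 put(65) — queue <25,4,50,65>
step 7: e7 take() → 25 — queue <4,50,65>
step 8: e8 put(82) — queue <4,50,65,82>
step 9: e9 put(22) — queue <4,50,65,82,22>
step 10: e10 put(87) — queue <4,50,65,82,22,87>

linearizable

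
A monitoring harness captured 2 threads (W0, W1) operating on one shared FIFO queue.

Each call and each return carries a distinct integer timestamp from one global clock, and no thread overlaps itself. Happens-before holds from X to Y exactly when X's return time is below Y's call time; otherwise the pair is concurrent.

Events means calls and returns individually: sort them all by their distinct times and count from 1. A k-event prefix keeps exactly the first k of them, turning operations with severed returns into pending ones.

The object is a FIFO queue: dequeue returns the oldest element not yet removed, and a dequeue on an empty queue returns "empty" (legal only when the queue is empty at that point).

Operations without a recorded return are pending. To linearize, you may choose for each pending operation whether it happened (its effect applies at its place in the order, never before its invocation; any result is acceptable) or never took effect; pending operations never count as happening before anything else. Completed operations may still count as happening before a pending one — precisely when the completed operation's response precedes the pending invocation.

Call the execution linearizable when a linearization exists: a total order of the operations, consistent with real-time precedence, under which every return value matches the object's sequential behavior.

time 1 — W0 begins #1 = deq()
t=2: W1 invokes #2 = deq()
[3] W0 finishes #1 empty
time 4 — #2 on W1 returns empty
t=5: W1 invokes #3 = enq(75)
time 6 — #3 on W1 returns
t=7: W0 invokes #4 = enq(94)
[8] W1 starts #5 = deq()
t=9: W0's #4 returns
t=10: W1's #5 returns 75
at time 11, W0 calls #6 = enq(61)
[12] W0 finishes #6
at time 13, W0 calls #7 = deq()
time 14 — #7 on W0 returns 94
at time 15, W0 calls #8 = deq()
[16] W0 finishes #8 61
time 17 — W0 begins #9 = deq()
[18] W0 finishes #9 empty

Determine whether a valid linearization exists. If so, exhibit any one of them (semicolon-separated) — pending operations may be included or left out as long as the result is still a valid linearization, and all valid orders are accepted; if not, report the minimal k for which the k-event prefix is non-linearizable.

linearizable — witness: #1; #2; #3; #4; #5; #6; #7; #8; #9

after step 1 (#1 deq() → empty): queue <>
after step 2 (#2 deq() → empty): queue <>
after step 3 (#3 enq(75)): queue <75>
after step 4 (#4 enq(94)): queue <75,94>
after step 5 (#5 deq() → 75): queue <94>
after step 6 (#6 enq(61)): queue <94,61>
after step 7 (#7 deq() → 94): queue <61>
after step 8 (#8 deq() → 61): queue <>
after step 9 (#9 deq() → empty): queue <>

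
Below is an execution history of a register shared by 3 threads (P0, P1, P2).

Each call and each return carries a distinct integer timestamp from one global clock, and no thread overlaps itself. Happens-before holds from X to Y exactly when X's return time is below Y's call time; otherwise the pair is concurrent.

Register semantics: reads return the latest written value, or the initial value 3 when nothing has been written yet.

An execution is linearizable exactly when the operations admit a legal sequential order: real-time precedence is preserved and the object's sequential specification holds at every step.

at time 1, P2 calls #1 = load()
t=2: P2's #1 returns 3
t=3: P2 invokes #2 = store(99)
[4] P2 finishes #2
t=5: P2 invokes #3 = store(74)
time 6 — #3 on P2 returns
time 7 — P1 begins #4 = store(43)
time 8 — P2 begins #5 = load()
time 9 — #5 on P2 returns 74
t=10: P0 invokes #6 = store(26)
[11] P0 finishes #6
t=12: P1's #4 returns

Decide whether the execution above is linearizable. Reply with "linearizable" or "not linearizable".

witness order: #1, #2, #3, #5, #4, #6
step 1: #1 load() → 3 — value 3
step 2: #2 store(99) — value 99
step 3: #3 store(74) — value 74
step 4: #5 load() → 74 — value 74
step 5: #4 store(43) — value 43
step 6: #6 store(26) — value 26

linearizable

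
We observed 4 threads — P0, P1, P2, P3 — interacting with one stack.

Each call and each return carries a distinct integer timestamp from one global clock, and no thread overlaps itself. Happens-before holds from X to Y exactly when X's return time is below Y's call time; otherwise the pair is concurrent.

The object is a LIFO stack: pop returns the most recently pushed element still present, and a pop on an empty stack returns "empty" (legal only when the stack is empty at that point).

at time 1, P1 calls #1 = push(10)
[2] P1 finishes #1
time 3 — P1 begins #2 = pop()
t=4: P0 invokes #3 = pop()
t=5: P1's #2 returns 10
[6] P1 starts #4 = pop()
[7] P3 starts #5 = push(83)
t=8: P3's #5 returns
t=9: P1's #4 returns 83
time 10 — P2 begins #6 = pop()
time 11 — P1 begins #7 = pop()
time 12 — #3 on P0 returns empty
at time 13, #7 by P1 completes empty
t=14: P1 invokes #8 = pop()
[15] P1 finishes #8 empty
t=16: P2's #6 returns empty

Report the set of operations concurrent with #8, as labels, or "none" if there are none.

#6

#8 runs from 14 to 15; window-overlapping ops are concurrent
#1 [1,2]: before
#2 [3,5]: before
#3 [4,12]: before
#4 [6,9]: before
#5 [7,8]: before
#6 [10,16]: concurrent
#7 [11,13]: before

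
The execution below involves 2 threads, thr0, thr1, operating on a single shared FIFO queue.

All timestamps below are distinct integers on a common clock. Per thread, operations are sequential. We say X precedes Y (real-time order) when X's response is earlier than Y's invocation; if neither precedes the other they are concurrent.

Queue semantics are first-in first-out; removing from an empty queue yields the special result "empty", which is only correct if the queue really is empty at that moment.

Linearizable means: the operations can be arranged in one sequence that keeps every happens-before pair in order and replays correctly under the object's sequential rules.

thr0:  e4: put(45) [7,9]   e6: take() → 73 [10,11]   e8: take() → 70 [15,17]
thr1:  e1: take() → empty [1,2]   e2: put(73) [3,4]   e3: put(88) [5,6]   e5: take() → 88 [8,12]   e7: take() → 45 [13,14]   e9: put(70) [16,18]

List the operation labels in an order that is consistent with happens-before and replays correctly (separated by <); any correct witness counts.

e1 < e2 < e3 < e4 < e6 < e5 < e7 < e9 < e8

step 1: e1 take() → empty — queue <>
step 2: e2 put(73) — queue <73>
step 3: e3 put(88) — queue <73,88>
step 4: e4 put(45) — queue <73,88,45>
step 5: e6 take() → 73 — queue <88,45>
step 6: e5 take() → 88 — queue <45>
step 7: e7 take() → 45 — queue <>
step 8: e9 put(70) — queue <70>
step 9: e8 take() → 70 — queue <>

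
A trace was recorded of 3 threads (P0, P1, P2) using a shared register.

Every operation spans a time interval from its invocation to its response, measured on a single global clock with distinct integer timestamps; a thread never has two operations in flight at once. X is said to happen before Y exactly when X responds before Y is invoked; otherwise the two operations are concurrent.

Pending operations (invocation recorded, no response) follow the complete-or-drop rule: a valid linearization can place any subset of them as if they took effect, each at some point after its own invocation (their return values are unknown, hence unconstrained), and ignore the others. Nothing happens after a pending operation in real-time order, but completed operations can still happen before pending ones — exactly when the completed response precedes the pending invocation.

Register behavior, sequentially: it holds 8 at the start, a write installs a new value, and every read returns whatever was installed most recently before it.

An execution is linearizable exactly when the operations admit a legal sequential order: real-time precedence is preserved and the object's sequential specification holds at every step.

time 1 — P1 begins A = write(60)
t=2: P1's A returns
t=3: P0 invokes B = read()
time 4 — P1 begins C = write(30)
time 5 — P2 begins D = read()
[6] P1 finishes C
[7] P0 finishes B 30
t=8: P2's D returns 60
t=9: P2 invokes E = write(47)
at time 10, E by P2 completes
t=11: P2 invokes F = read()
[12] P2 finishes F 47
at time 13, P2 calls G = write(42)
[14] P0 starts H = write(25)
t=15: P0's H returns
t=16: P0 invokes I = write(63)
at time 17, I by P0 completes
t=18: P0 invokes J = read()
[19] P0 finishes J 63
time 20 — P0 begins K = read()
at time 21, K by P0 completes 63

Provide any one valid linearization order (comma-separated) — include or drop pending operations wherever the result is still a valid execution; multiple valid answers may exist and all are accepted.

step 1: A write(60) — value 60
step 2: D read() → 60 — value 60
step 3: C write(30) — value 30
step 4: B read() → 30 — value 30
step 5: E write(47) — value 47
step 6: F read() → 47 — value 47
step 7: G write(42) (pending, included) — value 42
step 8: H write(25) — value 25
step 9: I write(63) — value 63
step 10: J read() → 63 — value 63
step 11: K read() → 63 — value 63

A, D, C, B, E, F, G, H, I, J, K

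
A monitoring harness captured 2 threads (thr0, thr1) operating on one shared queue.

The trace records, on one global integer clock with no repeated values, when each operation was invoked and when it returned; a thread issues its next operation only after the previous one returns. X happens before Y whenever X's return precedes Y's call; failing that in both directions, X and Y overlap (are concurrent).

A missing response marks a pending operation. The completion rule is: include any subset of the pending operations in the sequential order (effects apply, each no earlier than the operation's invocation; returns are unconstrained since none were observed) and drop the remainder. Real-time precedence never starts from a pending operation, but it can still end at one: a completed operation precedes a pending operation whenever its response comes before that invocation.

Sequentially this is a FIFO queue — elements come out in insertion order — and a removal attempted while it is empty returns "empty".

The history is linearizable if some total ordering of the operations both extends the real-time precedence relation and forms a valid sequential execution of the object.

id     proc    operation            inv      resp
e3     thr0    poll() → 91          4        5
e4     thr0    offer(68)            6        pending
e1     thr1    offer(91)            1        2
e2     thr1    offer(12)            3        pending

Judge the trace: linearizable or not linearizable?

one valid linearization: e1, e2, e3
step 1: e1 offer(91) — queue <91>
step 2: e2 offer(12) (pending, included) — queue <91,12>
step 3: e3 poll() → 91 — queue <12>

linearizable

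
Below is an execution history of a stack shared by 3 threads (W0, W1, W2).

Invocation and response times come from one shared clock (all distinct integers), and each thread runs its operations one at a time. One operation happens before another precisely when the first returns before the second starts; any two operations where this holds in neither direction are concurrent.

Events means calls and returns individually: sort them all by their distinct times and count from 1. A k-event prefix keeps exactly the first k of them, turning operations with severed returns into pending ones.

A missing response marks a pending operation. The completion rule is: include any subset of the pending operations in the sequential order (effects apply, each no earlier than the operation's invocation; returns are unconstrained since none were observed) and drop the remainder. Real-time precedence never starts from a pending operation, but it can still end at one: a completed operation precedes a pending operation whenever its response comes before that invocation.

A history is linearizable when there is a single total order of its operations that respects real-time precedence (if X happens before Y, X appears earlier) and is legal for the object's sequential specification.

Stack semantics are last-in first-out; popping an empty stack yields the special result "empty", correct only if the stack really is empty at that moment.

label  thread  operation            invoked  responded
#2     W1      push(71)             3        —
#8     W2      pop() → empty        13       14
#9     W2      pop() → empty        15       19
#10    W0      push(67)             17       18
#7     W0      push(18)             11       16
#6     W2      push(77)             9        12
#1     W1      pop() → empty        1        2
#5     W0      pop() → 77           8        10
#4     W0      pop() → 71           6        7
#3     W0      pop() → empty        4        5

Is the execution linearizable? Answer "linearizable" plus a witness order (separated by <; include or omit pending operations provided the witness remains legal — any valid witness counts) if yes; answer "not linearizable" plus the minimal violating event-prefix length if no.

1. #1 pop() → empty, leaving stack <>
2. #3 pop() → empty, leaving stack <>
3. #2 push(71) (pending, included), leaving stack <71>
4. #4 pop() → 71, leaving stack <>
5. #6 push(77), leaving stack <77>
6. #5 pop() → 77, leaving stack <>
7. #8 pop() → empty, leaving stack <>
8. #9 pop() → empty, leaving stack <>
9. #7 push(18), leaving stack <18>
10. #10 push(67), leaving stack <18,67>

linearizable — witness: #1 < #3 < #2 < #4 < #6 < #5 < #8 < #9 < #7 < #10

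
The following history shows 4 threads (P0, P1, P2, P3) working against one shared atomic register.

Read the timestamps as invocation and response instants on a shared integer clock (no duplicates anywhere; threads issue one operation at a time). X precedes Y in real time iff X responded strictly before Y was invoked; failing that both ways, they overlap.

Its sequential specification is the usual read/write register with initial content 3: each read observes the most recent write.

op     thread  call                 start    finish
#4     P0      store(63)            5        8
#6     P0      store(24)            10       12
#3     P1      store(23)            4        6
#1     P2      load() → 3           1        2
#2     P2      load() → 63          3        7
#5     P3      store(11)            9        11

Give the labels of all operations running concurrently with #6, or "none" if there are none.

overlap test against #6 [10,12]: concurrent iff the interval meets 10..12
#1 [1,2]: before
#2 [3,7]: before
#3 [4,6]: before
#4 [5,8]: before
#5 [9,11]: concurrent

#5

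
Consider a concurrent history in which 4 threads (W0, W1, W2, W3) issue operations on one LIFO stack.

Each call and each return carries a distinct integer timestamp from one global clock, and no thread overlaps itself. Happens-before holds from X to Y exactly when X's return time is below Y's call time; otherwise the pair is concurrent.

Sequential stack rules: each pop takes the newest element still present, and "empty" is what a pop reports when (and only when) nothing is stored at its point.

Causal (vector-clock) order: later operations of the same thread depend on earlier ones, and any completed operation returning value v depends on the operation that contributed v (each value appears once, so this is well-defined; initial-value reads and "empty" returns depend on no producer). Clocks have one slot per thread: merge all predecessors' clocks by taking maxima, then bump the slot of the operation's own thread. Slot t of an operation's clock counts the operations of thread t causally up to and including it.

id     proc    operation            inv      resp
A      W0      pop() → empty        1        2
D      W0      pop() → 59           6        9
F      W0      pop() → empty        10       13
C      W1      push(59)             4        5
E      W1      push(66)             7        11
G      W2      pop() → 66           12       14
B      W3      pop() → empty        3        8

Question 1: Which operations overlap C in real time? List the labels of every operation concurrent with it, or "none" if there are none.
B

C spans [4,5]; an op avoiding the whole window 4..5 is ordered, any other is concurrent
A [1,2]: before
B [3,8]: concurrent
D [6,9]: after
E [7,11]: after
F [10,13]: after
G [12,14]: after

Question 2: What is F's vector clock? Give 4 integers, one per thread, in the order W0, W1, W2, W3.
(3, 1, 0, 0)

no predecessors for B (invoked 3): W3 increments from zero → (0, 0, 0, 1)
no predecessors for C (invoked 4): W1 increments from zero → (0, 1, 0, 0)
no predecessors for A (invoked 1): W0 increments from zero → (1, 0, 0, 0)
VC(E, invoked at 7): max of VC(C)=(0, 1, 0, 0), then +1 on thread W1 → (0, 2, 0, 0)
VC(G, invoked at 12): max of VC(E)=(0, 2, 0, 0), then +1 on thread W2 → (0, 2, 1, 0)
VC(D, invoked at 6): max of VC(A)=(1, 0, 0, 0), VC(C)=(0, 1, 0, 0), then +1 on thread W0 → (2, 1, 0, 0)
VC(F, invoked at 10): max of VC(D)=(2, 1, 0, 0), then +1 on thread W0 → (3, 1, 0, 0)
target: VC(F) = (3, 1, 0, 0)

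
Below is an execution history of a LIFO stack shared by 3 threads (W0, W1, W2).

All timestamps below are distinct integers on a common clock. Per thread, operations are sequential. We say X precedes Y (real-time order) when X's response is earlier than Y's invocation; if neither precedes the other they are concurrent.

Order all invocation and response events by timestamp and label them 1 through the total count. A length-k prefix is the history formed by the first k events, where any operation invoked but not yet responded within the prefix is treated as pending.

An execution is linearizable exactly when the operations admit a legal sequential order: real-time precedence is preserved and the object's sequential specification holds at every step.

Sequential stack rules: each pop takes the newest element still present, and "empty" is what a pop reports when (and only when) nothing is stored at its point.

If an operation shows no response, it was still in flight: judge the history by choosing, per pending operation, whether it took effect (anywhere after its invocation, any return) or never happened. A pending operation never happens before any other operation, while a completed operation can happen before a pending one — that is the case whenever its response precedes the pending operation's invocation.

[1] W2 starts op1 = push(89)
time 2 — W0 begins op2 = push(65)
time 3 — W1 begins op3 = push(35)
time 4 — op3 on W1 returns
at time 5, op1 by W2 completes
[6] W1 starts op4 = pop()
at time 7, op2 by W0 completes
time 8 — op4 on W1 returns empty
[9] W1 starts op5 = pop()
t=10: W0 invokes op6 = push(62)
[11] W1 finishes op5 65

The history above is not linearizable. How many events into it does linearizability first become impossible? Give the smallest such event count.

8

one valid order for events 1..7 is op1, op2, op3:
1. op1 push(89), leaving stack <89>
2. op2 push(65), leaving stack <89,65>
3. op3 push(35), leaving stack <89,65,35>
include event 8 — op4 responding at 8 — and every candidate order breaks
sample order op1, op2, op3, op4 stalls at step 4 — op4 pop() → empty has no legal effect
sample order op1, op3, op2, op4 stalls at step 4 — op4 pop() → empty has no legal effect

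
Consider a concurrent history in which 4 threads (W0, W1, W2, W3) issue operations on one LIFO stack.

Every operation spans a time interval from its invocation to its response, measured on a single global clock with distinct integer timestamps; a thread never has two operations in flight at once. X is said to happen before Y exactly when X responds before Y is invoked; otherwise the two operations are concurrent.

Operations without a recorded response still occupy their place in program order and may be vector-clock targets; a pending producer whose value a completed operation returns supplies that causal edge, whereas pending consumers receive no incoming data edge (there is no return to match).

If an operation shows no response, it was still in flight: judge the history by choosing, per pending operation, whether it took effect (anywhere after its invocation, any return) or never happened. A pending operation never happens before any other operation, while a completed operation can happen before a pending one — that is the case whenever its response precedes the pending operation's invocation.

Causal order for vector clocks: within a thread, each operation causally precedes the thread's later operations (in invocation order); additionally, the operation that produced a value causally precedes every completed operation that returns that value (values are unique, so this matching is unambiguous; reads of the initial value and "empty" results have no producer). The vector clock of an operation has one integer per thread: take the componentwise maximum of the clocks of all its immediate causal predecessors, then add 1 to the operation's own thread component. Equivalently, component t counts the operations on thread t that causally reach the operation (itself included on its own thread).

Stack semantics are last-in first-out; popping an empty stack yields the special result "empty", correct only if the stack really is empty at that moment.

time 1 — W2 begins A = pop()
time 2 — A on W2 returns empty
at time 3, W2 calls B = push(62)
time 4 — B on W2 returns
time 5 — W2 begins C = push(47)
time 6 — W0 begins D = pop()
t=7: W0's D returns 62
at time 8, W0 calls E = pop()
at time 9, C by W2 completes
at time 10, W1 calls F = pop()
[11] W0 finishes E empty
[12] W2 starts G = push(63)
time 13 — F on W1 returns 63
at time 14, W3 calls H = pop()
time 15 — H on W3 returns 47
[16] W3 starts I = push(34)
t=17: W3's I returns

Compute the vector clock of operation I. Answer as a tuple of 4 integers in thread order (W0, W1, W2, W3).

(0, 0, 3, 2)

invoked at 1, A has no predecessors; its own W2 bump gives (0, 0, 1, 0)
from VC(A)=(0, 0, 1, 0), B (invoked 3) maxes components and bumps W2 → (0, 0, 2, 0)
from VC(B)=(0, 0, 2, 0), C (invoked 5) maxes components and bumps W2 → (0, 0, 3, 0)
from VC(B)=(0, 0, 2, 0), D (invoked 6) maxes components and bumps W0 → (1, 0, 2, 0)
from VC(C)=(0, 0, 3, 0), H (invoked 14) maxes components and bumps W3 → (0, 0, 3, 1)
from VC(C)=(0, 0, 3, 0), G (invoked 12) maxes components and bumps W2 → (0, 0, 4, 0)
from VC(D)=(1, 0, 2, 0), E (invoked 8) maxes components and bumps W0 → (2, 0, 2, 0)
from VC(H)=(0, 0, 3, 1), I (invoked 16) maxes components and bumps W3 → (0, 0, 3, 2)
from VC(G)=(0, 0, 4, 0), F (invoked 10) maxes components and bumps W1 → (0, 1, 4, 0)
target: VC(I) = (0, 0, 3, 2)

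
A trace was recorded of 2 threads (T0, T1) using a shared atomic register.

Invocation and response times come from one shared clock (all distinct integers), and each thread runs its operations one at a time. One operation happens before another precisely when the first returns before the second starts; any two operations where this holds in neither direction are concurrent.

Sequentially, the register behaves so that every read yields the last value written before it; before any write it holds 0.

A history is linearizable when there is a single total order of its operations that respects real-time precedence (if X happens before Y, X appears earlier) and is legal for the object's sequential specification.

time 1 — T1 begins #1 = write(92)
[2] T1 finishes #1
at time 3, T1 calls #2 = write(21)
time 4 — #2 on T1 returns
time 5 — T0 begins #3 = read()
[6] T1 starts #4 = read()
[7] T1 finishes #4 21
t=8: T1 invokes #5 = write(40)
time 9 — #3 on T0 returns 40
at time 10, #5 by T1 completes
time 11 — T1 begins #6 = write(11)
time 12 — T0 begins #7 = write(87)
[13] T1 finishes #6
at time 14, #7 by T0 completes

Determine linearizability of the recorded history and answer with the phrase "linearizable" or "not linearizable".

linearizable

witness order: #1, #2, #4, #5, #3, #6, #7
step 1: #1 write(92) — value 92
step 2: #2 write(21) — value 21
step 3: #4 read() → 21 — value 21
step 4: #5 write(40) — value 40
step 5: #3 read() → 40 — value 40
step 6: #6 write(11) — value 11
step 7: #7 write(87) — value 87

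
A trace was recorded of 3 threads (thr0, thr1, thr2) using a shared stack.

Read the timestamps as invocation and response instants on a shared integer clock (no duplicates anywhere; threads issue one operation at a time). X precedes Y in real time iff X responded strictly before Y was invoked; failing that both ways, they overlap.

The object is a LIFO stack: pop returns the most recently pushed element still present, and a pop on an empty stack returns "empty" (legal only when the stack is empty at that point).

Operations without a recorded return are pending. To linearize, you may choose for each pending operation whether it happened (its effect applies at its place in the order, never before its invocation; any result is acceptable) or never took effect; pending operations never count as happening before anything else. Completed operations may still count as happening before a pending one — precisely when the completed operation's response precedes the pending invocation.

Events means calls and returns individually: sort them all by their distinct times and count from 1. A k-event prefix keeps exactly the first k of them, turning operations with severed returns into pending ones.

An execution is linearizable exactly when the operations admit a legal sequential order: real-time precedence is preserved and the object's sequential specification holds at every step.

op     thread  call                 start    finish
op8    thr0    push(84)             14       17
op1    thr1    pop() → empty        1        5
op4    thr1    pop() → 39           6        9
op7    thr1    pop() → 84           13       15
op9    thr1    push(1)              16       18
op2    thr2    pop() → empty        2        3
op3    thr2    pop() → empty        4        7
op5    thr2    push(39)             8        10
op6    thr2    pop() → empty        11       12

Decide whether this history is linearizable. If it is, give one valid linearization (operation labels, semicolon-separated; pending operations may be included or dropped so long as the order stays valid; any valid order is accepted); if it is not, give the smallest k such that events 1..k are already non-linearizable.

linearizable — witness: op1; op2; op3; op5; op4; op6; op8; op7; op9

1. op1 pop() → empty, leaving stack <>
2. op2 pop() → empty, leaving stack <>
3. op3 pop() → empty, leaving stack <>
4. op5 push(39), leaving stack <39>
5. op4 pop() → 39, leaving stack <>
6. op6 pop() → empty, leaving stack <>
7. op8 push(84), leaving stack <84>
8. op7 pop() → 84, leaving stack <>
9. op9 push(1), leaving stack <1>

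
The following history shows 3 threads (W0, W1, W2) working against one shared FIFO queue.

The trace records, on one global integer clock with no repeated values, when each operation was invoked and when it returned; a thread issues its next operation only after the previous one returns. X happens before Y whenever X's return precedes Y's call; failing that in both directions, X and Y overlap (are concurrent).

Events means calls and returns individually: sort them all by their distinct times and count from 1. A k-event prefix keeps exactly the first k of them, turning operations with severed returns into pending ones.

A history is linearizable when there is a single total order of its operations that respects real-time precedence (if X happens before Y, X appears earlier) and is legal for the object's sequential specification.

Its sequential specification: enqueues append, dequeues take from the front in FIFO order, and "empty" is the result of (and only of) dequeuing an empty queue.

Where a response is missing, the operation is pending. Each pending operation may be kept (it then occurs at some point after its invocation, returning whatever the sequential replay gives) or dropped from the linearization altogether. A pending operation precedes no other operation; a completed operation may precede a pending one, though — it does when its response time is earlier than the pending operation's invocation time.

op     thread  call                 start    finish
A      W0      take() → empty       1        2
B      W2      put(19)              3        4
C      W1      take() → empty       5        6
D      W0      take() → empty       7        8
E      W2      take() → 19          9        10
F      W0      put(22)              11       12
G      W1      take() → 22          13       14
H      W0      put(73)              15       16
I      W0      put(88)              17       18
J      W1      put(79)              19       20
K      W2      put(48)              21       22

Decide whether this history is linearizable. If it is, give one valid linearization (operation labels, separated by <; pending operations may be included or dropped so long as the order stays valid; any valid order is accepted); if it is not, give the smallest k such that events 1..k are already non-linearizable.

cut after 5 events: linearizable; cut after 6 events (C responds, time 6): not linearizable
exactly one order of the 3 completed ops respects real time; the FIFO queue replay fails
one such order, A, B, C, breaks at step 3 where C take() → empty is illegal

not linearizable — minimal violating prefix: 6 events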